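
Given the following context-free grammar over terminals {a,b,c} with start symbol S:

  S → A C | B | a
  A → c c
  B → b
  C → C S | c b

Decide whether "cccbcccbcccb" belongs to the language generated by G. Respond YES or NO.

Convert to CNF:
  S -> A C | a | b
  A -> T0 T0
  B -> b
  C -> C S | T0 T1
  T0 -> c
  T1 -> b

CYK fill:
  T[0,0] 'c' = {T0}  orig:{}
  T[1,1] 'c' = {T0}  orig:{}
  T[2,2] 'c' = {T0}  orig:{}
  T[3,3] 'b' = {B,S,T1}  orig:{B,S}
  T[4,4] 'c' = {T0}  orig:{}
  T[5,5] 'c' = {T0}  orig:{}
  T[6,6] 'c' = {T0}  orig:{}
  T[7,7] 'b' = {B,S,T1}  orig:{B,S}
  T[8,8] 'c' = {T0}  orig:{}
  T[9,9] 'c' = {T0}  orig:{}
  T[10,10] 'c' = {T0}  orig:{}
  T[11,11] 'b' = {B,S,T1}  orig:{B,S}
  T[0,1] 'cc' = {A}
  T[1,2] 'cc' = {A}
  T[2,3] 'cb' = {C}
  T[3,4] 'bc' = ∅
  T[4,5] 'cc' = {A}
  T[5,6] 'cc' = {A}
  T[6,7] 'cb' = {C}
  T[7,8] 'bc' = ∅
  T[8,9] 'cc' = {A}
  T[9,10] 'cc' = {A}
  T[10,11] 'cb' = {C}
  T[0,2] 'ccc' = ∅
  T[1,3] 'ccb' = ∅
  T[2,4] 'cbc' = ∅
  T[3,5] 'bcc' = ∅
  T[4,6] 'ccc' = ∅
  T[5,7] 'ccb' = ∅
  T[6,8] 'cbc' = ∅
  T[7,9] 'bcc' = ∅
  T[8,10] 'ccc' = ∅
  T[9,11] 'ccb' = ∅
  T[0,3] 'cccb' = {S}
  T[1,4] 'ccbc' = ∅
  T[2,5] 'cbcc' = ∅
  T[3,6] 'bccc' = ∅
  T[4,7] 'cccb' = {S}
  T[5,8] 'ccbc' = ∅
  T[6,9] 'cbcc' = ∅
  T[7,10] 'bccc' = ∅
  T[8,11] 'cccb' = {S}
  T[0,4] 'cccbc' = ∅
  T[1,5] 'ccbcc' = ∅
  T[2,6] 'cbccc' = ∅
  T[3,7] 'bcccb' = ∅
  T[4,8] 'cccbc' = ∅
  T[5,9] 'ccbcc' = ∅
  T[6,10] 'cbccc' = ∅
  T[7,11] 'bcccb' = ∅
  T[0,5] 'cccbcc' = ∅
  T[1,6] 'ccbccc' = ∅
  T[2,7] 'cbcccb' = {C}
  T[3,8] 'bcccbc' = ∅
  T[4,9] 'cccbcc' = ∅
  T[5,10] 'ccbccc' = ∅
  T[6,11] 'cbcccb' = {C}
  T[0,6] 'cccbccc' = ∅
  T[1,7] 'ccbcccb' = ∅
  T[2,8] 'cbcccbc' = ∅
  T[3,9] 'bcccbcc' = ∅
  T[4,10] 'cccbccc' = ∅
  T[5,11] 'ccbcccb' = ∅
  T[0,7] 'cccbcccb' = {S}
  T[1,8] 'ccbcccbc' = ∅
  T[2,9] 'cbcccbcc' = ∅
  T[3,10] 'bcccbccc' = ∅
  T[4,11] 'cccbcccb' = {S}
  T[0,8] 'cccbcccbc' = ∅
  T[1,9] 'ccbcccbcc' = ∅
  T[2,10] 'cbcccbccc' = ∅
  T[3,11] 'bcccbcccb' = ∅
  T[0,9] 'cccbcccbcc' = ∅
  T[1,10] 'ccbcccbccc' = ∅
  T[2,11] 'cbcccbcccb' = {C}
  T[0,10] 'cccbcccbccc' = ∅
  T[1,11] 'ccbcccbcccb' = ∅
  T[0,11] 'cccbcccbcccb' = {S}

S ∈ T[0,11] ⇒ YES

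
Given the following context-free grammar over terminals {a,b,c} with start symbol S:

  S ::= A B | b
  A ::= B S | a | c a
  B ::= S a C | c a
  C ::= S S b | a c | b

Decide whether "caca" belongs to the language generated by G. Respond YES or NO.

Convert to CNF:
  S -> A B | b
  A -> B S | T0 T1 | a
  B -> S X3 | T0 T1
  C -> S X4 | T1 T0 | b
  T0 -> c
  T1 -> a
  T2 -> b
  X3 -> T1 C
  X4 -> S T2

CYK table (by increasing span):
  [0..0]={T0}  "c"  orig:{}
  [1..1]={A,T1}  "a"  orig:{A}
  [2..2]={T0}  "c"  orig:{}
  [3..3]={A,T1}  "a"  orig:{A}
  [0..1]={A,B}  "ca"
  [1..2]={C}  "ac"
  [2..3]={A,B}  "ca"
  [0..2]=∅  "cac"
  [1..3]={S}  "aca"
  [0..3]={S}  "caca"

S ∈ T[0,3] ⇒ YES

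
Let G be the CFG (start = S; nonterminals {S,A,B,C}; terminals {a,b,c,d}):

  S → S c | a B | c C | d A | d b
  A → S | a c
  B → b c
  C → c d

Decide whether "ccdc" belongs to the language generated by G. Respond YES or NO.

Convert to CNF:
  S -> S T0 | T0 C | T1 B | T2 A | T2 T3
  A -> S T0 | T0 C | T1 B | T1 T0 | T2 A | T2 T3
  B -> T3 T0
  C -> T0 T2
  T0 -> c
  T1 -> a
  T2 -> d
  T3 -> b

Fill CYK table bottom-up:
  [0..0]={T0}  "c"  orig:{}
  [1..1]={T0}  "c"  orig:{}
  [2..2]={T2}  "d"  orig:{}
  [3..3]={T0}  "c"  orig:{}
  [0..1]=∅  "cc"
  [1..2]={C}  "cd"
  [2..3]=∅  "dc"
  [0..2]={A,S}  "ccd"
  [1..3]=∅  "cdc"
  [0..3]={A,S}  "ccdc"

S ∈ T[0,3] ⇒ YES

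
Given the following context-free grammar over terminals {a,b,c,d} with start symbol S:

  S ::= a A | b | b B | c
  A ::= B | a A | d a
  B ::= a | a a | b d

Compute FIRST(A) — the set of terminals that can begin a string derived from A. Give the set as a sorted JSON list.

Compute FIRST by fixpoint:
round 1:
  A via A→a A: +{a}
  A via A→d a: +{d}
  B via B→a: +{a}
  B via B→b d: +{b}
  S via S→a A: +{a}
  S via S→b: +{b}
  S via S→c: +{c}
  S: {a,b,c}  A: {a,d}  B: {a,b}
round 2:
  A via A→B: +{b}
  S: {a,b,c}  A: {a,b,d}  B: {a,b}
round 3: (no change)
  S: {a,b,c}  A: {a,b,d}  B: {a,b}

FIRST(A) = ["a", "b", "d"]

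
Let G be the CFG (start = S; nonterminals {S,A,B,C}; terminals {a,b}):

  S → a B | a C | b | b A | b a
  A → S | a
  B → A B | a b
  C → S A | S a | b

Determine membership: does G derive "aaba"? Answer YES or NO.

Convert to CNF:
  S -> T0 B | T0 C | T1 A | T1 T0 | b
  A -> T0 B | T0 C | T1 A | T1 T0 | a | b
  B -> A B | T0 T1
  C -> S A | S T0 | b
  T0 -> a
  T1 -> b

CYK table (by increasing span):
  [0..0]={A,T0}  "a"  orig:{A}
  [1..1]={A,T0}  "a"  orig:{A}
  [2..2]={A,C,S,T1}  "b"  orig:{A,C,S}
  [3..3]={A,T0}  "a"  orig:{A}
  [0..1]=∅  "aa"
  [1..2]={A,B,S}  "ab"
  [2..3]={A,C,S}  "ba"
  [0..2]={A,B,S}  "aab"
  [1..3]={A,C,S}  "aba"
  [0..3]={A,C,S}  "aaba"

S ∈ T[0,3] ⇒ YES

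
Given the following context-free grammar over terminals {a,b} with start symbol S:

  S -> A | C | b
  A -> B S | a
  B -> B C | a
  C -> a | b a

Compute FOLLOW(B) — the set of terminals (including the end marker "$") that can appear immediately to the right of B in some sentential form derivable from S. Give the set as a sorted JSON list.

FIRST sets, iterate to fixpoint:
iter 1:
  A via A→a: +{a}
  B via B→a: +{a}
  C via C→a: +{a}
  C via C→b a: +{b}
  S via S→A: +{a}
  S via S→C: +{b}
  FIRST[S]={a,b}  FIRST[A]={a}  FIRST[B]={a}  FIRST[C]={a,b}
iter 2: (stable)
  FIRST[S]={a,b}  FIRST[A]={a}  FIRST[B]={a}  FIRST[C]={a,b}

FOLLOW iteration:
FOLLOW(S) := {$}
iter 1:
  A→B S: FOLLOW(B) ⊇ FIRST(S) = {a,b}; new: +{a,b}
  B→B C: FOLLOW(C) ⊇ FOLLOW(B) ⊇ {a,b}; new: +{a,b}
  S→A: FOLLOW(A) ⊇ FOLLOW(S) ⊇ {$}; new: +{$}
  S→C: FOLLOW(C) ⊇ FOLLOW(S) ⊇ {$}; new: +{$}
  FOLLOW[S]={$}  FOLLOW[A]={$}  FOLLOW[B]={a,b}  FOLLOW[C]={$,a,b}
iter 2: done
  FOLLOW[S]={$}  FOLLOW[A]={$}  FOLLOW[B]={a,b}  FOLLOW[C]={$,a,b}

FOLLOW(B) = ["a", "b"]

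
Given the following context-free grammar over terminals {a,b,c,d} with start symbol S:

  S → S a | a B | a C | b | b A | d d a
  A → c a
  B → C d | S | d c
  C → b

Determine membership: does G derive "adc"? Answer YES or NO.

CNF form of G:
  S -> S T1 | T1 B | T1 C | T2 X5 | T3 A | b
  A -> T0 T1
  B -> C T2 | S T1 | T1 B | T1 C | T2 T0 | T2 X4 | T3 A | b
  C -> b
  T0 -> c
  T1 -> a
  T2 -> d
  T3 -> b
  X4 -> T2 T1
  X5 -> T2 T1

Fill CYK table bottom-up:
  T[0,0] 'a' = {T1}  orig:{}
  T[1,1] 'd' = {T2}  orig:{}
  T[2,2] 'c' = {T0}  orig:{}
  T[0,1] 'ad' = ∅
  T[1,2] 'dc' = {B}
  T[0,2] 'adc' = {B,S}

S ∈ T[0,2] ⇒ YES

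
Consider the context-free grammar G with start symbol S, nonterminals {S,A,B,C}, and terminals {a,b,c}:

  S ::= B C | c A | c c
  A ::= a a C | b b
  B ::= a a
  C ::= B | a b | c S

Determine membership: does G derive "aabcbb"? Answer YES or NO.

Convert to CNF:
  S -> B C | T2 A | T2 T2
  A -> T0 X3 | T1 T1
  B -> T0 T0
  C -> T0 T0 | T0 T1 | T2 S
  T0 -> a
  T1 -> b
  T2 -> c
  X3 -> T0 C

Fill CYK table bottom-up:
  [0..0]={T0}  "a"  orig:{}
  [1..1]={T0}  "a"  orig:{}
  [2..2]={T1}  "b"  orig:{}
  [3..3]={T2}  "c"  orig:{}
  [4..4]={T1}  "b"  orig:{}
  [5..5]={T1}  "b"  orig:{}
  [0..1]={B,C}  "aa"
  [1..2]={C}  "ab"
  [2..3]=∅  "bc"
  [3..4]=∅  "cb"
  [4..5]={A}  "bb"
  [0..2]={X3}  "aab"  orig:{}
  [1..3]=∅  "abc"
  [2..4]=∅  "bcb"
  [3..5]={S}  "cbb"
  [0..3]=∅  "aabc"
  [1..4]=∅  "abcb"
  [2..5]=∅  "bcbb"
  [0..4]=∅  "aabcb"
  [1..5]=∅  "abcbb"
  [0..5]=∅  "aabcbb"

S ∉ T[0,5] ⇒ NO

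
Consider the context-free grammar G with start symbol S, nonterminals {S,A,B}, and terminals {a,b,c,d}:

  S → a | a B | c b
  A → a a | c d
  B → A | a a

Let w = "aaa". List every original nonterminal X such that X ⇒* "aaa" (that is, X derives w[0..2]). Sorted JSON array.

Convert to CNF:
  S -> T0 B | T1 T3 | a
  A -> T0 T0 | T1 T2
  B -> T0 T0 | T1 T2
  T0 -> a
  T1 -> c
  T2 -> d
  T3 -> b

CYK fill — only the sub-triangle for w[0..2]:
  T[0,0] 'a' = {S,T0}  orig:{S}
  T[1,1] 'a' = {S,T0}  orig:{S}
  T[2,2] 'a' = {S,T0}  orig:{S}
  T[0,1] 'aa' = {A,B}
  T[1,2] 'aa' = {A,B}
  T[0,2] 'aaa' = {S}

Original NTs in T[0,2] deriving "aaa": ["S"]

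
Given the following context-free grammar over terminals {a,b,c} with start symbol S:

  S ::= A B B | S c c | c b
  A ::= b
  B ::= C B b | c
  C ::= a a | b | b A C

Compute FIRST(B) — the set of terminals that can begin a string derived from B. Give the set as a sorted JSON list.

Compute FIRST by fixpoint:
[1]
  A via A→b: +{b}
  B via B→c: +{c}
  C via C→a a: +{a}
  C via C→b: +{b}
  S via S→A B B: +{b}
  S via S→c b: +{c}
  S: {b,c}  A: {b}  B: {c}  C: {a,b}
[2]
  B via B→C B b: +{a,b}
  S: {b,c}  A: {b}  B: {a,b,c}  C: {a,b}
[3] done
  S: {b,c}  A: {b}  B: {a,b,c}  C: {a,b}

FIRST(B) = ["a", "b", "c"]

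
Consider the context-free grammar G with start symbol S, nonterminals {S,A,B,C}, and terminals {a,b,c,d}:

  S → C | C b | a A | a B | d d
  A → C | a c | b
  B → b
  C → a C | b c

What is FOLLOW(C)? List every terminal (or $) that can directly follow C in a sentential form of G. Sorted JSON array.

FIRST iteration:
iter 1:
  A via A→a c: +{a}
  A via A→b: +{b}
  B via B→b: +{b}
  C via C→a C: +{a}
  C via C→b c: +{b}
  S via S→C: +{a,b}
  S via S→d d: +{d}
  FIRST[S]={a,b,d}  FIRST[A]={a,b}  FIRST[B]={b}  FIRST[C]={a,b}
iter 2: (no change)
  FIRST[S]={a,b,d}  FIRST[A]={a,b}  FIRST[B]={b}  FIRST[C]={a,b}

Compute FOLLOW by fixpoint:
FOLLOW(S) := {$}
[1]
  S→C: FOLLOW(C) ⊇ FOLLOW(S) ⊇ {$}; new: +{$}
  S→C b: FOLLOW(C) ⊇ FIRST(b) = {b}; new: +{b}
  S→a A: FOLLOW(A) ⊇ FOLLOW(S) ⊇ {$}; new: +{$}
  S→a B: FOLLOW(B) ⊇ FOLLOW(S) ⊇ {$}; new: +{$}
  S: {$}  A: {$}  B: {$}  C: {$,b}
[2] — fixpoint
  S: {$}  A: {$}  B: {$}  C: {$,b}

FOLLOW(C) = ["$", "b"]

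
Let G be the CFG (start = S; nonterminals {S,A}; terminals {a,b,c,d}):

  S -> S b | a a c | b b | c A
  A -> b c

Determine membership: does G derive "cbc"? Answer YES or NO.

CNF form of G:
  S -> S T0 | T0 T0 | T1 A | T2 X3
  A -> T0 T1
  T0 -> b
  T1 -> c
  T2 -> a
  X3 -> T2 T1

CYK fill:
  T[0,0] 'c' = {T1}  orig:{}
  T[1,1] 'b' = {T0}  orig:{}
  T[2,2] 'c' = {T1}  orig:{}
  T[0,1] 'cb' = ∅
  T[1,2] 'bc' = {A}
  T[0,2] 'cbc' = {S}

S ∈ T[0,2] ⇒ YES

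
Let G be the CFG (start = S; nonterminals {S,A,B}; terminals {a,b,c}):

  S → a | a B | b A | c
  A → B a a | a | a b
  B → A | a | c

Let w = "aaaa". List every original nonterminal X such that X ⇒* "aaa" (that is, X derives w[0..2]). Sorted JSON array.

CNF form of G:
  S -> T0 B | T1 A | a | c
  A -> B X2 | T0 T1 | a
  B -> B X3 | T0 T1 | a | c
  T0 -> a
  T1 -> b
  X2 -> T0 T0
  X3 -> T0 T0

CYK table (by increasing span) (cells [i..j] with 0 ≤ i ≤ j ≤ 2 only):
  [0..0]={A,B,S,T0}  "a"  orig:{A,B,S}
  [1..1]={A,B,S,T0}  "a"  orig:{A,B,S}
  [2..2]={A,B,S,T0}  "a"  orig:{A,B,S}
  [0..1]={S,X2,X3}  "aa"  orig:{S}
  [1..2]={S,X2,X3}  "aa"  orig:{S}
  [0..2]={A,B}  "aaa"

Original NTs in T[0,2] deriving "aaa": ["A", "B"]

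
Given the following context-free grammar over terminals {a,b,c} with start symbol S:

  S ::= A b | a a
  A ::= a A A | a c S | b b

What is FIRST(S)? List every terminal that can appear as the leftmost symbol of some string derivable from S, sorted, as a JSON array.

FIRST sets, iterate to fixpoint:
pass 1:
  A via A→a A A: +{a}
  A via A→b b: +{b}
  S via S→A b: +{a,b}
  FIRST(S)={a,b}  FIRST(A)={a,b}
pass 2: (stable)
  FIRST(S)={a,b}  FIRST(A)={a,b}

FIRST(S) = ["a", "b"]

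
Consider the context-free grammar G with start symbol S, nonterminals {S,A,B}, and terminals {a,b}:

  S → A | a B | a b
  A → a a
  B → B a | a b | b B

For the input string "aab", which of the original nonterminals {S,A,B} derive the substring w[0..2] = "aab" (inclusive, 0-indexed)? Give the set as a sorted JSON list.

Convert to CNF:
  S -> T0 B | T0 T0 | T0 T1
  A -> T0 T0
  B -> B T0 | T0 T1 | T1 B
  T0 -> a
  T1 -> b

CYK fill, restricted to cells inside w[0..2]:
  T[0,0] 'a' = {T0}  orig:{}
  T[1,1] 'a' = {T0}  orig:{}
  T[2,2] 'b' = {T1}  orig:{}
  T[0,1] 'aa' = {A,S}
  T[1,2] 'ab' = {B,S}
  T[0,2] 'aab' = {S}

Original NTs in T[0,2] deriving "aab": ["S"]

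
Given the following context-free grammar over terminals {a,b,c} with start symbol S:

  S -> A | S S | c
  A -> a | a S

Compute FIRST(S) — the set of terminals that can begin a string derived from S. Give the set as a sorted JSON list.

FIRST iteration:
[1]
  A via A→a: +{a}
  S via S→A: +{a}
  S via S→c: +{c}
  FIRST[S]={a,c}  FIRST[A]={a}
[2] (stable)
  FIRST[S]={a,c}  FIRST[A]={a}

FIRST(S) = ["a", "c"]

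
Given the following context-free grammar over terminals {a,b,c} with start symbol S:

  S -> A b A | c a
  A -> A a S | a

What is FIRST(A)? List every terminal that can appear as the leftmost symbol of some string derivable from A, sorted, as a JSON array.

FIRST iteration:
iter 1:
  A via A→a: +{a}
  S via S→A b A: +{a}
  S via S→c a: +{c}
  FIRST(S)={a,c}  FIRST(A)={a}
iter 2: done
  FIRST(S)={a,c}  FIRST(A)={a}

FIRST(A) = ["a"]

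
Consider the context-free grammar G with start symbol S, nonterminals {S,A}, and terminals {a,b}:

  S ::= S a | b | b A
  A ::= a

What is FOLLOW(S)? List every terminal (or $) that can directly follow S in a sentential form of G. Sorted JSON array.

FIRST sets, iterate to fixpoint:
round 1:
  A via A→a: +{a}
  S via S→b: +{b}
  FIRST(S)={b}  FIRST(A)={a}
round 2: done
  FIRST(S)={b}  FIRST(A)={a}

FOLLOW sets:
initialize: $ ∈ FOLLOW(S)
iter 1:
  S→S a: FOLLOW(S) ⊇ FIRST(a) = {a}; new: +{a}
  S→b A: FOLLOW(A) ⊇ FOLLOW(S) ⊇ {$,a}; new: +{$,a}
  FOLLOW(S)={$,a}  FOLLOW(A)={$,a}
iter 2: (stable)
  FOLLOW(S)={$,a}  FOLLOW(A)={$,a}

FOLLOW(S) = ["$", "a"]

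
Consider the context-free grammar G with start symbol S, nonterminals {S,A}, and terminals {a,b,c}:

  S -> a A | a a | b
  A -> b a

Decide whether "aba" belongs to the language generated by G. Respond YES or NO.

CNF form of G:
  S -> T1 A | T1 T1 | b
  A -> T0 T1
  T0 -> b
  T1 -> a

CYK fill:
  [0..0]={T1}  "a"  orig:{}
  [1..1]={S,T0}  "b"  orig:{S}
  [2..2]={T1}  "a"  orig:{}
  [0..1]=∅  "ab"
  [1..2]={A}  "ba"
  [0..2]={S}  "aba"

S ∈ T[0,2] ⇒ YES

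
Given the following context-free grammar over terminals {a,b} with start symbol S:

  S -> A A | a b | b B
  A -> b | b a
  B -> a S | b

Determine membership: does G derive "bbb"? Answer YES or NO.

Convert to CNF:
  S -> A A | T0 B | T1 T0
  A -> T0 T1 | b
  B -> T1 S | b
  T0 -> b
  T1 -> a

Fill CYK table bottom-up:
  [0..0]={A,B,T0}  "b"  orig:{A,B}
  [1..1]={A,B,T0}  "b"  orig:{A,B}
  [2..2]={A,B,T0}  "b"  orig:{A,B}
  [0..1]={S}  "bb"
  [1..2]={S}  "bb"
  [0..2]=∅  "bbb"

S ∉ T[0,2] ⇒ NO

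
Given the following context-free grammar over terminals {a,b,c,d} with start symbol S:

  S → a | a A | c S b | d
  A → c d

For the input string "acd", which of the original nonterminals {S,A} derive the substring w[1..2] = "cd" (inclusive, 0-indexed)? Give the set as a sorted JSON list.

Convert to CNF:
  S -> T0 X4 | T2 A | a | d
  A -> T0 T1
  T0 -> c
  T1 -> d
  T2 -> a
  T3 -> b
  X4 -> S T3

CYK table (by increasing span) — only the sub-triangle for w[1..2]:
  T[1,1] 'c' = {T0}  orig:{}
  T[2,2] 'd' = {S,T1}  orig:{S}
  T[1,2] 'cd' = {A}

Original NTs in T[1,2] deriving "cd": ["A"]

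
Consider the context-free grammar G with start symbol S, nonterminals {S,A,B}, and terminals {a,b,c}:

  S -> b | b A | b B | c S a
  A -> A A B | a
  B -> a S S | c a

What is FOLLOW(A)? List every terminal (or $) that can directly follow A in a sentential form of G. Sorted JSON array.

Compute FIRST by fixpoint:
iter 1:
  A via A→a: +{a}
  B via B→a S S: +{a}
  B via B→c a: +{c}
  S via S→b: +{b}
  S via S→c S a: +{c}
  FIRST[S]={b,c}  FIRST[A]={a}  FIRST[B]={a,c}
iter 2: done
  FIRST[S]={b,c}  FIRST[A]={a}  FIRST[B]={a,c}

FOLLOW sets:
seed FOLLOW(S) with $
[1]
  A→A A B: FOLLOW(A) ⊇ FIRST(A) = {a}; new: +{a}
  A→A A B: FOLLOW(A) ⊇ FIRST(B) = {a,c}; new: +{c}
  A→A A B: FOLLOW(B) ⊇ FOLLOW(A) ⊇ {a,c}; new: +{a,c}
  B→a S S: FOLLOW(S) ⊇ FIRST(S) = {b,c}; new: +{b,c}
  B→a S S: FOLLOW(S) ⊇ FOLLOW(B) ⊇ {a,c}; new: +{a}
  S→b A: FOLLOW(A) ⊇ FOLLOW(S) ⊇ {$,a,b,c}; new: +{$,b}
  S→b B: FOLLOW(B) ⊇ FOLLOW(S) ⊇ {$,a,b,c}; new: +{$,b}
  FOLLOW(S)={$,a,b,c}  FOLLOW(A)={$,a,b,c}  FOLLOW(B)={$,a,b,c}
[2] done
  FOLLOW(S)={$,a,b,c}  FOLLOW(A)={$,a,b,c}  FOLLOW(B)={$,a,b,c}

FOLLOW(A) = ["$", "a", "b", "c"]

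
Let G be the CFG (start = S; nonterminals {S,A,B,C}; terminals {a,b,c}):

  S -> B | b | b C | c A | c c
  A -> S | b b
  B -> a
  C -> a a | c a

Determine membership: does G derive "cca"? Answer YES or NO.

CNF form of G:
  S -> T0 C | T1 A | T1 T1 | a | b
  A -> T0 C | T0 T0 | T1 A | T1 T1 | a | b
  B -> a
  C -> T1 T2 | T2 T2
  T0 -> b
  T1 -> c
  T2 -> a

Fill CYK table bottom-up:
  cell(0,0) c: {T1}  orig:{}
  cell(1,1) c: {T1}  orig:{}
  cell(2,2) a: {A,B,S,T2}  orig:{A,B,S}
  cell(0,1) cc: {A,S}
  cell(1,2) ca: {A,C,S}
  cell(0,2) cca: {A,S}

S ∈ T[0,2] ⇒ YES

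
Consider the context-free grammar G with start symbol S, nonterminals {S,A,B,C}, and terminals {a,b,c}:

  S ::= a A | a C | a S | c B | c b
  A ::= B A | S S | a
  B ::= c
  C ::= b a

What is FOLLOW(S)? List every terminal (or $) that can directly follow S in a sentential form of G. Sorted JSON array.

FIRST sets, iterate to fixpoint:
iter 1:
  A via A→a: +{a}
  B via B→c: +{c}
  C via C→b a: +{b}
  S via S→a A: +{a}
  S via S→c B: +{c}
  S: {a,c}  A: {a}  B: {c}  C: {b}
iter 2:
  A via A→B A: +{c}
  S: {a,c}  A: {a,c}  B: {c}  C: {b}
iter 3: (stable)
  S: {a,c}  A: {a,c}  B: {c}  C: {b}

FOLLOW sets:
initialize: $ ∈ FOLLOW(S)
round 1:
  A→B A: FOLLOW(B) ⊇ FIRST(A) = {a,c}; new: +{a,c}
  A→S S: FOLLOW(S) ⊇ FIRST(S) = {a,c}; new: +{a,c}
  S→a A: FOLLOW(A) ⊇ FOLLOW(S) ⊇ {$,a,c}; new: +{$,a,c}
  S→a C: FOLLOW(C) ⊇ FOLLOW(S) ⊇ {$,a,c}; new: +{$,a,c}
  S→c B: FOLLOW(B) ⊇ FOLLOW(S) ⊇ {$,a,c}; new: +{$}
  FOLLOW[S]={$,a,c}  FOLLOW[A]={$,a,c}  FOLLOW[B]={$,a,c}  FOLLOW[C]={$,a,c}
round 2: done
  FOLLOW[S]={$,a,c}  FOLLOW[A]={$,a,c}  FOLLOW[B]={$,a,c}  FOLLOW[C]={$,a,c}

FOLLOW(S) = ["$", "a", "c"]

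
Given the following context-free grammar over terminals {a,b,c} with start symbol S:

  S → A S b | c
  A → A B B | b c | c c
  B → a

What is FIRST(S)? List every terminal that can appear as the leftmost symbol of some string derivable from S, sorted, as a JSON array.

FIRST iteration:
pass 1:
  A via A→b c: +{b}
  A via A→c c: +{c}
  B via B→a: +{a}
  S via S→A S b: +{b,c}
  S: {b,c}  A: {b,c}  B: {a}
pass 2: (no change)
  S: {b,c}  A: {b,c}  B: {a}

FIRST(S) = ["b", "c"]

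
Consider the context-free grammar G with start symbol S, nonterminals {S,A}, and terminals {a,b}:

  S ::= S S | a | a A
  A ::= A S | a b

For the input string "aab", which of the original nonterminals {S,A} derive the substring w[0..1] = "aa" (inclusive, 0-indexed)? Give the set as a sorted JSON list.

CNF form of G:
  S -> S S | T0 A | a
  A -> A S | T0 T1
  T0 -> a
  T1 -> b

CYK table (by increasing span) (cells [i..j] with 0 ≤ i ≤ j ≤ 1 only):
  [0..0]={S,T0}  "a"  orig:{S}
  [1..1]={S,T0}  "a"  orig:{S}
  [0..1]={S}  "aa"

Original NTs in T[0,1] deriving "aa": ["S"]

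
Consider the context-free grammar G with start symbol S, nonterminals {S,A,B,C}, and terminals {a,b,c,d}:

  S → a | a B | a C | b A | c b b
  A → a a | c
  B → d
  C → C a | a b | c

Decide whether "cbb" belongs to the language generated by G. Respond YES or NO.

CNF form of G:
  S -> T0 B | T0 C | T1 A | T2 X3 | a
  A -> T0 T0 | c
  B -> d
  C -> C T0 | T0 T1 | c
  T0 -> a
  T1 -> b
  T2 -> c
  X3 -> T1 T1

CYK fill:
  cell(0,0) c: {A,C,T2}  orig:{A,C}
  cell(1,1) b: {T1}  orig:{}
  cell(2,2) b: {T1}  orig:{}
  cell(0,1) cb: ∅
  cell(1,2) bb: {X3}  orig:{}
  cell(0,2) cbb: {S}

S ∈ T[0,2] ⇒ YES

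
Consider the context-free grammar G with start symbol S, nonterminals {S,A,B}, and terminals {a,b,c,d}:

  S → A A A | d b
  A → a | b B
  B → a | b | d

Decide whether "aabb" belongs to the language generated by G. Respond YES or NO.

CNF form of G:
  S -> A X2 | T1 T0
  A -> T0 B | a
  B -> a | b | d
  T0 -> b
  T1 -> d
  X2 -> A A

CYK fill:
  [0..0]={A,B}  "a"
  [1..1]={A,B}  "a"
  [2..2]={B,T0}  "b"  orig:{B}
  [3..3]={B,T0}  "b"  orig:{B}
  [0..1]={X2}  "aa"  orig:{}
  [1..2]=∅  "ab"
  [2..3]={A}  "bb"
  [0..2]=∅  "aab"
  [1..3]={X2}  "abb"  orig:{}
  [0..3]={S}  "aabb"

S ∈ T[0,3] ⇒ YES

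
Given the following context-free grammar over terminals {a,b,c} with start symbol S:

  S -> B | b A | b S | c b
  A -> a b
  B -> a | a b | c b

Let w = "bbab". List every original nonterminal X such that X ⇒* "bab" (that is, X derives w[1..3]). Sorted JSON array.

CNF form of G:
  S -> T0 T1 | T1 A | T1 S | T2 T1 | a
  A -> T0 T1
  B -> T0 T1 | T2 T1 | a
  T0 -> a
  T1 -> b
  T2 -> c

CYK table (by increasing span) — only the sub-triangle for w[1..3]:
  [1..1]={T1}  "b"  orig:{}
  [2..2]={B,S,T0}  "a"  orig:{B,S}
  [3..3]={T1}  "b"  orig:{}
  [1..2]={S}  "ba"
  [2..3]={A,B,S}  "ab"
  [1..3]={S}  "bab"

Original NTs in T[1,3] deriving "bab": ["S"]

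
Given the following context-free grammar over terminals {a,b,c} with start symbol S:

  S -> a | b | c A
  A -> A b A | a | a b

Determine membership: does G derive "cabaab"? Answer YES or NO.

Convert to CNF:
  S -> T2 A | a | b
  A -> A X3 | T1 T0 | a
  T0 -> b
  T1 -> a
  T2 -> c
  X3 -> T0 A

CYK fill:
  cell(0,0) c: {T2}  orig:{}
  cell(1,1) a: {A,S,T1}  orig:{A,S}
  cell(2,2) b: {S,T0}  orig:{S}
  cell(3,3) a: {A,S,T1}  orig:{A,S}
  cell(4,4) a: {A,S,T1}  orig:{A,S}
  cell(5,5) b: {S,T0}  orig:{S}
  cell(0,1) ca: {S}
  cell(1,2) ab: {A}
  cell(2,3) ba: {X3}  orig:{}
  cell(3,4) aa: ∅
  cell(4,5) ab: {A}
  cell(0,2) cab: {S}
  cell(1,3) aba: {A}
  cell(2,4) baa: ∅
  cell(3,5) aab: ∅
  cell(0,3) caba: {S}
  cell(1,4) abaa: ∅
  cell(2,5) baab: ∅
  cell(0,4) cabaa: ∅
  cell(1,5) abaab: ∅
  cell(0,5) cabaab: ∅

S ∉ T[0,5] ⇒ NO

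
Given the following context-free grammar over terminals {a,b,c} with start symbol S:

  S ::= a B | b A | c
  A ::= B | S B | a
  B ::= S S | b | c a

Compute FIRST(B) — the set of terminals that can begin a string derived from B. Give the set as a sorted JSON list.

FIRST iteration:
iter 1:
  A via A→a: +{a}
  B via B→b: +{b}
  B via B→c a: +{c}
  S via S→a B: +{a}
  S via S→b A: +{b}
  S via S→c: +{c}
  FIRST(S)={a,b,c}  FIRST(A)={a}  FIRST(B)={b,c}
iter 2:
  A via A→B: +{b,c}
  B via B→S S: +{a}
  FIRST(S)={a,b,c}  FIRST(A)={a,b,c}  FIRST(B)={a,b,c}
iter 3: (stable)
  FIRST(S)={a,b,c}  FIRST(A)={a,b,c}  FIRST(B)={a,b,c}

FIRST(B) = ["a", "b", "c"]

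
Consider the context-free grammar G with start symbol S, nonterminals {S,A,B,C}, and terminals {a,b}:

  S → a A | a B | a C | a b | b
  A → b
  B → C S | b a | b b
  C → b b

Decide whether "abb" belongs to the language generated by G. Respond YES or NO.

CNF form of G:
  S -> T1 A | T1 B | T1 C | T1 T0 | b
  A -> b
  B -> C S | T0 T0 | T0 T1
  C -> T0 T0
  T0 -> b
  T1 -> a

Fill CYK table bottom-up:
  cell(0,0) a: {T1}  orig:{}
  cell(1,1) b: {A,S,T0}  orig:{A,S}
  cell(2,2) b: {A,S,T0}  orig:{A,S}
  cell(0,1) ab: {S}
  cell(1,2) bb: {B,C}
  cell(0,2) abb: {S}

S ∈ T[0,2] ⇒ YES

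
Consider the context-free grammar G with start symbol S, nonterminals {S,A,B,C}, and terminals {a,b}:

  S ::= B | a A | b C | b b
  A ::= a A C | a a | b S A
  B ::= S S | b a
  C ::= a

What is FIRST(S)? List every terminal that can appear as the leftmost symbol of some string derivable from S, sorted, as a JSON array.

FIRST iteration:
pass 1:
  A via A→a A C: +{a}
  A via A→b S A: +{b}
  B via B→b a: +{b}
  C via C→a: +{a}
  S via S→B: +{b}
  S via S→a A: +{a}
  FIRST(S)={a,b}  FIRST(A)={a,b}  FIRST(B)={b}  FIRST(C)={a}
pass 2:
  B via B→S S: +{a}
  FIRST(S)={a,b}  FIRST(A)={a,b}  FIRST(B)={a,b}  FIRST(C)={a}
pass 3: (no change)
  FIRST(S)={a,b}  FIRST(A)={a,b}  FIRST(B)={a,b}  FIRST(C)={a}

FIRST(S) = ["a", "b"]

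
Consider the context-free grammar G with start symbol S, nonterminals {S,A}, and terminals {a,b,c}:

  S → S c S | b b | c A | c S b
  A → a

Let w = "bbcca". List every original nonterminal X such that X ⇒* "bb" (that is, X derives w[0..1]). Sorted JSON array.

CNF form of G:
  S -> S X2 | T0 A | T0 X3 | T1 T1
  A -> a
  T0 -> c
  T1 -> b
  X2 -> T0 S
  X3 -> S T1

CYK table (by increasing span), restricted to cells inside w[0..1]:
  cell(0,0) b: {T1}  orig:{}
  cell(1,1) b: {T1}  orig:{}
  cell(0,1) bb: {S}

Original NTs in T[0,1] deriving "bb": ["S"]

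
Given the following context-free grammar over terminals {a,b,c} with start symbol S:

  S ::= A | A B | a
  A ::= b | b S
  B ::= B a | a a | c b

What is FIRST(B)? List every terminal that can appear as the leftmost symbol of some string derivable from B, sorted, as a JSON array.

FIRST sets, iterate to fixpoint:
iter 1:
  A via A→b: +{b}
  B via B→a a: +{a}
  B via B→c b: +{c}
  S via S→A: +{b}
  S via S→a: +{a}
  FIRST[S]={a,b}  FIRST[A]={b}  FIRST[B]={a,c}
iter 2: (no change)
  FIRST[S]={a,b}  FIRST[A]={b}  FIRST[B]={a,c}

FIRST(B) = ["a", "c"]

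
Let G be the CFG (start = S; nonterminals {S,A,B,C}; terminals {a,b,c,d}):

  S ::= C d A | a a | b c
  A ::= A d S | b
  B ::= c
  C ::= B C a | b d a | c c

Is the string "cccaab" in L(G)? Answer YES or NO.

Convert to CNF:
  S -> C X7 | T1 T1 | T2 T3
  A -> A X4 | b
  B -> c
  C -> B X5 | T2 X6 | T3 T3
  T0 -> d
  T1 -> a
  T2 -> b
  T3 -> c
  X4 -> T0 S
  X5 -> C T1
  X6 -> T0 T1
  X7 -> T0 A

CYK table (by increasing span):
  cell(0,0) c: {B,T3}  orig:{B}
  cell(1,1) c: {B,T3}  orig:{B}
  cell(2,2) c: {B,T3}  orig:{B}
  cell(3,3) a: {T1}  orig:{}
  cell(4,4) a: {T1}  orig:{}
  cell(5,5) b: {A,T2}  orig:{A}
  cell(0,1) cc: {C}
  cell(1,2) cc: {C}
  cell(2,3) ca: ∅
  cell(3,4) aa: {S}
  cell(4,5) ab: ∅
  cell(0,2) ccc: ∅
  cell(1,3) cca: {X5}  orig:{}
  cell(2,4) caa: ∅
  cell(3,5) aab: ∅
  cell(0,3) ccca: {C}
  cell(1,4) ccaa: ∅
  cell(2,5) caab: ∅
  cell(0,4) cccaa: {X5}  orig:{}
  cell(1,5) ccaab: ∅
  cell(0,5) cccaab: ∅

S ∉ T[0,5] ⇒ NO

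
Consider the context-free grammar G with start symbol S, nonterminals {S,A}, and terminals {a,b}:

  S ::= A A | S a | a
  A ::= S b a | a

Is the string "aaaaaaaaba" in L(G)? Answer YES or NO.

Convert to CNF:
  S -> A A | S T1 | a
  A -> S X2 | a
  T0 -> b
  T1 -> a
  X2 -> T0 T1

CYK table (by increasing span):
  [0..0]={A,S,T1}  "a"  orig:{A,S}
  [1..1]={A,S,T1}  "a"  orig:{A,S}
  [2..2]={A,S,T1}  "a"  orig:{A,S}
  [3..3]={A,S,T1}  "a"  orig:{A,S}
  [4..4]={A,S,T1}  "a"  orig:{A,S}
  [5..5]={A,S,T1}  "a"  orig:{A,S}
  [6..6]={A,S,T1}  "a"  orig:{A,S}
  [7..7]={A,S,T1}  "a"  orig:{A,S}
  [8..8]={T0}  "b"  orig:{}
  [9..9]={A,S,T1}  "a"  orig:{A,S}
  [0..1]={S}  "aa"
  [1..2]={S}  "aa"
  [2..3]={S}  "aa"
  [3..4]={S}  "aa"
  [4..5]={S}  "aa"
  [5..6]={S}  "aa"
  [6..7]={S}  "aa"
  [7..8]=∅  "ab"
  [8..9]={X2}  "ba"  orig:{}
  [0..2]={S}  "aaa"
  [1..3]={S}  "aaa"
  [2..4]={S}  "aaa"
  [3..5]={S}  "aaa"
  [4..6]={S}  "aaa"
  [5..7]={S}  "aaa"
  [6..8]=∅  "aab"
  [7..9]={A}  "aba"
  [0..3]={S}  "aaaa"
  [1..4]={S}  "aaaa"
  [2..5]={S}  "aaaa"
  [3..6]={S}  "aaaa"
  [4..7]={S}  "aaaa"
  [5..8]=∅  "aaab"
  [6..9]={A,S}  "aaba"
  [0..4]={S}  "aaaaa"
  [1..5]={S}  "aaaaa"
  [2..6]={S}  "aaaaa"
  [3..7]={S}  "aaaaa"
  [4..8]=∅  "aaaab"
  [5..9]={A,S}  "aaaba"
  [0..5]={S}  "aaaaaa"
  [1..6]={S}  "aaaaaa"
  [2..7]={S}  "aaaaaa"
  [3..8]=∅  "aaaaab"
  [4..9]={A,S}  "aaaaba"
  [0..6]={S}  "aaaaaaa"
  [1..7]={S}  "aaaaaaa"
  [2..8]=∅  "aaaaaab"
  [3..9]={A,S}  "aaaaaba"
  [0..7]={S}  "aaaaaaaa"
  [1..8]=∅  "aaaaaaab"
  [2..9]={A,S}  "aaaaaaba"
  [0..8]=∅  "aaaaaaaab"
  [1..9]={A,S}  "aaaaaaaba"
  [0..9]={A,S}  "aaaaaaaaba"

S ∈ T[0,9] ⇒ YES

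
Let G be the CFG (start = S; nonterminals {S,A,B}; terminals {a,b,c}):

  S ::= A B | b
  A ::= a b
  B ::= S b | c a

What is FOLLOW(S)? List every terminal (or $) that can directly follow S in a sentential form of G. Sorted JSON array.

FIRST iteration:
pass 1:
  A via A→a b: +{a}
  B via B→c a: +{c}
  S via S→A B: +{a}
  S via S→b: +{b}
  FIRST[S]={a,b}  FIRST[A]={a}  FIRST[B]={c}
pass 2:
  B via B→S b: +{a,b}
  FIRST[S]={a,b}  FIRST[A]={a}  FIRST[B]={a,b,c}
pass 3: (no change)
  FIRST[S]={a,b}  FIRST[A]={a}  FIRST[B]={a,b,c}

FOLLOW iteration:
seed FOLLOW(S) with $
pass 1:
  B→S b: FOLLOW(S) ⊇ FIRST(b) = {b}; new: +{b}
  S→A B: FOLLOW(A) ⊇ FIRST(B) = {a,b,c}; new: +{a,b,c}
  S→A B: FOLLOW(B) ⊇ FOLLOW(S) ⊇ {$,b}; new: +{$,b}
  FOLLOW[S]={$,b}  FOLLOW[A]={a,b,c}  FOLLOW[B]={$,b}
pass 2: done
  FOLLOW[S]={$,b}  FOLLOW[A]={a,b,c}  FOLLOW[B]={$,b}

FOLLOW(S) = ["$", "b"]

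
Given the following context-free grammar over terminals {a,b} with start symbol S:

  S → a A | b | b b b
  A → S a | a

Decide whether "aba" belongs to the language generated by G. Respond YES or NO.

Convert to CNF:
  S -> T0 A | T1 X2 | b
  A -> S T0 | a
  T0 -> a
  T1 -> b
  X2 -> T1 T1

Fill CYK table bottom-up:
  cell(0,0) a: {A,T0}  orig:{A}
  cell(1,1) b: {S,T1}  orig:{S}
  cell(2,2) a: {A,T0}  orig:{A}
  cell(0,1) ab: ∅
  cell(1,2) ba: {A}
  cell(0,2) aba: {S}

S ∈ T[0,2] ⇒ YES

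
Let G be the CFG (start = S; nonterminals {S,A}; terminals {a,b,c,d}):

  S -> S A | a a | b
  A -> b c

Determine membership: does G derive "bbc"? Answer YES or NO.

CNF form of G:
  S -> S A | T2 T2 | b
  A -> T0 T1
  T0 -> b
  T1 -> c
  T2 -> a

CYK fill:
  cell(0,0) b: {S,T0}  orig:{S}
  cell(1,1) b: {S,T0}  orig:{S}
  cell(2,2) c: {T1}  orig:{}
  cell(0,1) bb: ∅
  cell(1,2) bc: {A}
  cell(0,2) bbc: {S}

S ∈ T[0,2] ⇒ YES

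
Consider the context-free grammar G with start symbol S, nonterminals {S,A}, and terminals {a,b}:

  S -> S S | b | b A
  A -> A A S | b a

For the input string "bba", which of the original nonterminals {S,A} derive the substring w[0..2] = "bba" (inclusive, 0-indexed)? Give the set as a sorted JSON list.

CNF form of G:
  S -> S S | T0 A | b
  A -> A X2 | T0 T1
  T0 -> b
  T1 -> a
  X2 -> A S

Fill CYK table bottom-up — only the sub-triangle for w[0..2]:
  T[0,0] 'b' = {S,T0}  orig:{S}
  T[1,1] 'b' = {S,T0}  orig:{S}
  T[2,2] 'a' = {T1}  orig:{}
  T[0,1] 'bb' = {S}
  T[1,2] 'ba' = {A}
  T[0,2] 'bba' = {S}

Original NTs in T[0,2] deriving "bba": ["S"]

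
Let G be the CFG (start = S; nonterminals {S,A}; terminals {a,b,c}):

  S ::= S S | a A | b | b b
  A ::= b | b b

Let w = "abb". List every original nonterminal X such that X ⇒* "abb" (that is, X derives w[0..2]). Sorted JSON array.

Convert to CNF:
  S -> S S | T0 T0 | T1 A | b
  A -> T0 T0 | b
  T0 -> b
  T1 -> a

CYK fill — only the sub-triangle for w[0..2]:
  [0..0]={T1}  "a"  orig:{}
  [1..1]={A,S,T0}  "b"  orig:{A,S}
  [2..2]={A,S,T0}  "b"  orig:{A,S}
  [0..1]={S}  "ab"
  [1..2]={A,S}  "bb"
  [0..2]={S}  "abb"

Original NTs in T[0,2] deriving "abb": ["S"]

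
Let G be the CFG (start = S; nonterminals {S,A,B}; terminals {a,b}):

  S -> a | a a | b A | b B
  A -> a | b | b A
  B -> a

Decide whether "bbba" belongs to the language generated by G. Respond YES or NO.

CNF form of G:
  S -> T0 A | T0 B | T1 T1 | a
  A -> T0 A | a | b
  B -> a
  T0 -> b
  T1 -> a

CYK table (by increasing span):
  T[0,0] 'b' = {A,T0}  orig:{A}
  T[1,1] 'b' = {A,T0}  orig:{A}
  T[2,2] 'b' = {A,T0}  orig:{A}
  T[3,3] 'a' = {A,B,S,T1}  orig:{A,B,S}
  T[0,1] 'bb' = {A,S}
  T[1,2] 'bb' = {A,S}
  T[2,3] 'ba' = {A,S}
  T[0,2] 'bbb' = {A,S}
  T[1,3] 'bba' = {A,S}
  T[0,3] 'bbba' = {A,S}

S ∈ T[0,3] ⇒ YES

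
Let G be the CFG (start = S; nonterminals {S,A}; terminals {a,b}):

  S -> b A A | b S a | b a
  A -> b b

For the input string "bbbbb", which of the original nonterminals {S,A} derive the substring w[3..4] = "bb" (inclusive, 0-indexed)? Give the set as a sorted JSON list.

Convert to CNF:
  S -> T0 T1 | T0 X2 | T0 X3
  A -> T0 T0
  T0 -> b
  T1 -> a
  X2 -> A A
  X3 -> S T1

Fill CYK table bottom-up — only the sub-triangle for w[3..4]:
  [3..3]={T0}  "b"  orig:{}
  [4..4]={T0}  "b"  orig:{}
  [3..4]={A}  "bb"

Original NTs in T[3,4] deriving "bb": ["A"]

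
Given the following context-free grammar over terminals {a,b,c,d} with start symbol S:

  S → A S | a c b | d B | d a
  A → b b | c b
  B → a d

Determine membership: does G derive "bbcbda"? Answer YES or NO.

CNF form of G:
  S -> A S | T2 X4 | T3 B | T3 T2
  A -> T0 T0 | T1 T0
  B -> T2 T3
  T0 -> b
  T1 -> c
  T2 -> a
  T3 -> d
  X4 -> T1 T0

CYK table (by increasing span):
  T[0,0] 'b' = {T0}  orig:{}
  T[1,1] 'b' = {T0}  orig:{}
  T[2,2] 'c' = {T1}  orig:{}
  T[3,3] 'b' = {T0}  orig:{}
  T[4,4] 'd' = {T3}  orig:{}
  T[5,5] 'a' = {T2}  orig:{}
  T[0,1] 'bb' = {A}
  T[1,2] 'bc' = ∅
  T[2,3] 'cb' = {A,X4}  orig:{A}
  T[3,4] 'bd' = ∅
  T[4,5] 'da' = {S}
  T[0,2] 'bbc' = ∅
  T[1,3] 'bcb' = ∅
  T[2,4] 'cbd' = ∅
  T[3,5] 'bda' = ∅
  T[0,3] 'bbcb' = ∅
  T[1,4] 'bcbd' = ∅
  T[2,5] 'cbda' = {S}
  T[0,4] 'bbcbd' = ∅
  T[1,5] 'bcbda' = ∅
  T[0,5] 'bbcbda' = {S}

S ∈ T[0,5] ⇒ YES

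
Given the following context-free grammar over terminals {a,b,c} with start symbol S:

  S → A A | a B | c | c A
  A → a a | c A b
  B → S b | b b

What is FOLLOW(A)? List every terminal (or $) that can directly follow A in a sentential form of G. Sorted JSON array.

FIRST iteration:
[1]
  A via A→a a: +{a}
  A via A→c A b: +{c}
  B via B→b b: +{b}
  S via S→A A: +{a,c}
  S: {a,c}  A: {a,c}  B: {b}
[2]
  B via B→S b: +{a,c}
  S: {a,c}  A: {a,c}  B: {a,b,c}
[3] done
  S: {a,c}  A: {a,c}  B: {a,b,c}

FOLLOW sets:
FOLLOW(S) := {$}
[1]
  A→c A b: FOLLOW(A) ⊇ FIRST(b) = {b}; new: +{b}
  B→S b: FOLLOW(S) ⊇ FIRST(b) = {b}; new: +{b}
  S→A A: FOLLOW(A) ⊇ FIRST(A) = {a,c}; new: +{a,c}
  S→A A: FOLLOW(A) ⊇ FOLLOW(S) ⊇ {$,b}; new: +{$}
  S→a B: FOLLOW(B) ⊇ FOLLOW(S) ⊇ {$,b}; new: +{$,b}
  S: {$,b}  A: {$,a,b,c}  B: {$,b}
[2] done
  S: {$,b}  A: {$,a,b,c}  B: {$,b}

FOLLOW(A) = ["$", "a", "b", "c"]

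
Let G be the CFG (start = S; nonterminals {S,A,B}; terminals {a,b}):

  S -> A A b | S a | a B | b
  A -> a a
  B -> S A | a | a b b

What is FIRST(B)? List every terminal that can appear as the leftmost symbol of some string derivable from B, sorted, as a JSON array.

FIRST sets, iterate to fixpoint:
[1]
  A via A→a a: +{a}
  B via B→a: +{a}
  S via S→A A b: +{a}
  S via S→b: +{b}
  FIRST(S)={a,b}  FIRST(A)={a}  FIRST(B)={a}
[2]
  B via B→S A: +{b}
  FIRST(S)={a,b}  FIRST(A)={a}  FIRST(B)={a,b}
[3] (stable)
  FIRST(S)={a,b}  FIRST(A)={a}  FIRST(B)={a,b}

FIRST(B) = ["a", "b"]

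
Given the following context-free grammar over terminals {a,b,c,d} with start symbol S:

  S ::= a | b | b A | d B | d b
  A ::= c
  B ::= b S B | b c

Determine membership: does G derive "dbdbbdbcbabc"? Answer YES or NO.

CNF form of G:
  S -> T0 A | T2 B | T2 T0 | a | b
  A -> c
  B -> T0 T1 | T0 X3
  T0 -> b
  T1 -> c
  T2 -> d
  X3 -> S B

CYK fill:
  T[0,0] 'd' = {T2}  orig:{}
  T[1,1] 'b' = {S,T0}  orig:{S}
  T[2,2] 'd' = {T2}  orig:{}
  T[3,3] 'b' = {S,T0}  orig:{S}
  T[4,4] 'b' = {S,T0}  orig:{S}
  T[5,5] 'd' = {T2}  orig:{}
  T[6,6] 'b' = {S,T0}  orig:{S}
  T[7,7] 'c' = {A,T1}  orig:{A}
  T[8,8] 'b' = {S,T0}  orig:{S}
  T[9,9] 'a' = {S}
  T[10,10] 'b' = {S,T0}  orig:{S}
  T[11,11] 'c' = {A,T1}  orig:{A}
  T[0,1] 'db' = {S}
  T[1,2] 'bd' = ∅
  T[2,3] 'db' = {S}
  T[3,4] 'bb' = ∅
  T[4,5] 'bd' = ∅
  T[5,6] 'db' = {S}
  T[6,7] 'bc' = {B,S}
  T[7,8] 'cb' = ∅
  T[8,9] 'ba' = ∅
  T[9,10] 'ab' = ∅
  T[10,11] 'bc' = {B,S}
  T[0,2] 'dbd' = ∅
  T[1,3] 'bdb' = ∅
  T[2,4] 'dbb' = ∅
  T[3,5] 'bbd' = ∅
  T[4,6] 'bdb' = ∅
  T[5,7] 'dbc' = {S}
  T[6,8] 'bcb' = ∅
  T[7,9] 'cba' = ∅
  T[8,10] 'bab' = ∅
  T[9,11] 'abc' = {X3}  orig:{}
  T[0,3] 'dbdb' = ∅
  T[1,4] 'bdbb' = ∅
  T[2,5] 'dbbd' = ∅
  T[3,6] 'bbdb' = ∅
  T[4,7] 'bdbc' = ∅
  T[5,8] 'dbcb' = ∅
  T[6,9] 'bcba' = ∅
  T[7,10] 'cbab' = ∅
  T[8,11] 'babc' = {B}
  T[0,4] 'dbdbb' = ∅
  T[1,5] 'bdbbd' = ∅
  T[2,6] 'dbbdb' = ∅
  T[3,7] 'bbdbc' = ∅
  T[4,8] 'bdbcb' = ∅
  T[5,9] 'dbcba' = ∅
  T[6,10] 'bcbab' = ∅
  T[7,11] 'cbabc' = ∅
  T[0,5] 'dbdbbd' = ∅
  T[1,6] 'bdbbdb' = ∅
  T[2,7] 'dbbdbc' = ∅
  T[3,8] 'bbdbcb' = ∅
  T[4,9] 'bdbcba' = ∅
  T[5,10] 'dbcbab' = ∅
  T[6,11] 'bcbabc' = {X3}  orig:{}
  T[0,6] 'dbdbbdb' = ∅
  T[1,7] 'bdbbdbc' = ∅
  T[2,8] 'dbbdbcb' = ∅
  T[3,9] 'bbdbcba' = ∅
  T[4,10] 'bdbcbab' = ∅
  T[5,11] 'dbcbabc' = {X3}  orig:{}
  T[0,7] 'dbdbbdbc' = ∅
  T[1,8] 'bdbbdbcb' = ∅
  T[2,9] 'dbbdbcba' = ∅
  T[3,10] 'bbdbcbab' = ∅
  T[4,11] 'bdbcbabc' = {B}
  T[0,8] 'dbdbbdbcb' = ∅
  T[1,9] 'bdbbdbcba' = ∅
  T[2,10] 'dbbdbcbab' = ∅
  T[3,11] 'bbdbcbabc' = {X3}  orig:{}
  T[0,9] 'dbdbbdbcba' = ∅
  T[1,10] 'bdbbdbcbab' = ∅
  T[2,11] 'dbbdbcbabc' = {X3}  orig:{}
  T[0,10] 'dbdbbdbcbab' = ∅
  T[1,11] 'bdbbdbcbabc' = {B}
  T[0,11] 'dbdbbdbcbabc' = {S}

S ∈ T[0,11] ⇒ YES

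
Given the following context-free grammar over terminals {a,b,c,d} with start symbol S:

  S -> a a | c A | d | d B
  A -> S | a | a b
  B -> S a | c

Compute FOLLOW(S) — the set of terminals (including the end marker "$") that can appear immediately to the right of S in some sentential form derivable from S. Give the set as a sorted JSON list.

FIRST sets, iterate to fixpoint:
round 1:
  A via A→a: +{a}
  B via B→c: +{c}
  S via S→a a: +{a}
  S via S→c A: +{c}
  S via S→d: +{d}
  FIRST[S]={a,c,d}  FIRST[A]={a}  FIRST[B]={c}
round 2:
  A via A→S: +{c,d}
  B via B→S a: +{a,d}
  FIRST[S]={a,c,d}  FIRST[A]={a,c,d}  FIRST[B]={a,c,d}
round 3: — fixpoint
  FIRST[S]={a,c,d}  FIRST[A]={a,c,d}  FIRST[B]={a,c,d}

Compute FOLLOW by fixpoint:
initialize: $ ∈ FOLLOW(S)
iter 1:
  B→S a: FOLLOW(S) ⊇ FIRST(a) = {a}; new: +{a}
  S→c A: FOLLOW(A) ⊇ FOLLOW(S) ⊇ {$,a}; new: +{$,a}
  S→d B: FOLLOW(B) ⊇ FOLLOW(S) ⊇ {$,a}; new: +{$,a}
  S: {$,a}  A: {$,a}  B: {$,a}
iter 2: — fixpoint
  S: {$,a}  A: {$,a}  B: {$,a}

FOLLOW(S) = ["$", "a"]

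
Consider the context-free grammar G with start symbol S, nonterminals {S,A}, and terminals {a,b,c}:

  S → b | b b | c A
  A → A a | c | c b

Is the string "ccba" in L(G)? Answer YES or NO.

CNF form of G:
  S -> T1 A | T2 T2 | b
  A -> A T0 | T1 T2 | c
  T0 -> a
  T1 -> c
  T2 -> b

CYK fill:
  cell(0,0) c: {A,T1}  orig:{A}
  cell(1,1) c: {A,T1}  orig:{A}
  cell(2,2) b: {S,T2}  orig:{S}
  cell(3,3) a: {T0}  orig:{}
  cell(0,1) cc: {S}
  cell(1,2) cb: {A}
  cell(2,3) ba: ∅
  cell(0,2) ccb: {S}
  cell(1,3) cba: {A}
  cell(0,3) ccba: {S}

S ∈ T[0,3] ⇒ YES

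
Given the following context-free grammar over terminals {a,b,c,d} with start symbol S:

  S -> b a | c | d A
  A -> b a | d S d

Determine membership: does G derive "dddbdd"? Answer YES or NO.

CNF form of G:
  S -> T0 T1 | T2 A | c
  A -> T0 T1 | T2 X3
  T0 -> b
  T1 -> a
  T2 -> d
  X3 -> S T2

Fill CYK table bottom-up:
  T[0,0] 'd' = {T2}  orig:{}
  T[1,1] 'd' = {T2}  orig:{}
  T[2,2] 'd' = {T2}  orig:{}
  T[3,3] 'b' = {T0}  orig:{}
  T[4,4] 'd' = {T2}  orig:{}
  T[5,5] 'd' = {T2}  orig:{}
  T[0,1] 'dd' = ∅
  T[1,2] 'dd' = ∅
  T[2,3] 'db' = ∅
  T[3,4] 'bd' = ∅
  T[4,5] 'dd' = ∅
  T[0,2] 'ddd' = ∅
  T[1,3] 'ddb' = ∅
  T[2,4] 'dbd' = ∅
  T[3,5] 'bdd' = ∅
  T[0,3] 'dddb' = ∅
  T[1,4] 'ddbd' = ∅
  T[2,5] 'dbdd' = ∅
  T[0,4] 'dddbd' = ∅
  T[1,5] 'ddbdd' = ∅
  T[0,5] 'dddbdd' = ∅

S ∉ T[0,5] ⇒ NO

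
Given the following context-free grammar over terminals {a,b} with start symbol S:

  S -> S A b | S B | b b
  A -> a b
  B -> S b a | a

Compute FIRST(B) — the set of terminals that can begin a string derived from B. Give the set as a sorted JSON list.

FIRST iteration:
iter 1:
  A via A→a b: +{a}
  B via B→a: +{a}
  S via S→b b: +{b}
  S: {b}  A: {a}  B: {a}
iter 2:
  B via B→S b a: +{b}
  S: {b}  A: {a}  B: {a,b}
iter 3: — fixpoint
  S: {b}  A: {a}  B: {a,b}

FIRST(B) = ["a", "b"]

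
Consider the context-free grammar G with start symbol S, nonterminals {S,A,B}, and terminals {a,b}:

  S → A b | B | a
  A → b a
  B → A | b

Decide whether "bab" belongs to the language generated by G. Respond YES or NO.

Convert to CNF:
  S -> A T0 | T0 T1 | a | b
  A -> T0 T1
  B -> T0 T1 | b
  T0 -> b
  T1 -> a

Fill CYK table bottom-up:
  [0..0]={B,S,T0}  "b"  orig:{B,S}
  [1..1]={S,T1}  "a"  orig:{S}
  [2..2]={B,S,T0}  "b"  orig:{B,S}
  [0..1]={A,B,S}  "ba"
  [1..2]=∅  "ab"
  [0..2]={S}  "bab"

S ∈ T[0,2] ⇒ YES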